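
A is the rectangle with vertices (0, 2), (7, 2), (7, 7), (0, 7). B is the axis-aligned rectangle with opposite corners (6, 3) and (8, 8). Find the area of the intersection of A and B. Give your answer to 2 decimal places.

4.00

|A∩B|: x∈[6,7], y∈[3,7] → 1·4 = 4.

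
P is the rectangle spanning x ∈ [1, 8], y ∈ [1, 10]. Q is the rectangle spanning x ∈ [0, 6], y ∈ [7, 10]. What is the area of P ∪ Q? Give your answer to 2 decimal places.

66.00

By inclusion–exclusion:
Individual areas: |P| = 63, |Q| = 18.
|P∩Q|: x∈[1,6], y∈[7,10] → 5·3 = 15.
|P ∪ Q| = 81 − 15 = 66.00.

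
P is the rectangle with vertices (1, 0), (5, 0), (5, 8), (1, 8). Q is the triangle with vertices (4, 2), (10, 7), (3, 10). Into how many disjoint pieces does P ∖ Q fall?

P ∖ Q is a single connected region.

1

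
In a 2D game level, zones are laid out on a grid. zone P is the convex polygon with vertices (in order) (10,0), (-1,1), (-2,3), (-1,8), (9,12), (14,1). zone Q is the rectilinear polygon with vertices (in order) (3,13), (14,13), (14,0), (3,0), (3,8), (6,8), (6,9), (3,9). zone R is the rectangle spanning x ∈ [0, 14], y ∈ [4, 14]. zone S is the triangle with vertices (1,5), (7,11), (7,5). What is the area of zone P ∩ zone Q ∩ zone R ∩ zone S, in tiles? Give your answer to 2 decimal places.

14.50

The intersection is the polygon with vertices (6,8), (6,9), (5,9), (7,11), (7,5), (3,5), (3,7), (4,8).
By the shoelace formula its area is 14.50.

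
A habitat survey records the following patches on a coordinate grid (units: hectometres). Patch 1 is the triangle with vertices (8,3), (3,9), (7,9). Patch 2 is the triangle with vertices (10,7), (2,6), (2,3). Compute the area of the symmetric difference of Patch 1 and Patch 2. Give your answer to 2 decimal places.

|Patch 1| = 12, |Patch 2| = 12, |Patch 1∩Patch 2| = 2.2039.
|Patch 1 △ Patch 2| = |Patch 1| + |Patch 2| − 2·|Patch 1∩Patch 2| = 12 + 12 − 4.4078 = 19.59.

19.59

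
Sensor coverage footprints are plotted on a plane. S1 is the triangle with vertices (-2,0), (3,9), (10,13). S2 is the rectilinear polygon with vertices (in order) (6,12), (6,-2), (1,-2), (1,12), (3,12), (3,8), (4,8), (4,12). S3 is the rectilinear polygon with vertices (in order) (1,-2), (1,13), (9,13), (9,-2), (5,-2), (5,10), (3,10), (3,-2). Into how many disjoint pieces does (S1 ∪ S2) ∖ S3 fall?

3

(S1 ∪ S2) ∖ S3 splits into 3 disjoint pieces (area 23.2857, area 0.256, area 3.225).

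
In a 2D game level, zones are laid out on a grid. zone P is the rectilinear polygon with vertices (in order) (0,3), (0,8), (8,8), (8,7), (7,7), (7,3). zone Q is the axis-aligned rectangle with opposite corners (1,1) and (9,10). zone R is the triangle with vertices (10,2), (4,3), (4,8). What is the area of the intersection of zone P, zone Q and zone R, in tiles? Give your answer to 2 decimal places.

The intersection is the polygon with vertices (7,3), (4,3), (4,8), (7,5).
By the shoelace formula its area is 10.50.

10.50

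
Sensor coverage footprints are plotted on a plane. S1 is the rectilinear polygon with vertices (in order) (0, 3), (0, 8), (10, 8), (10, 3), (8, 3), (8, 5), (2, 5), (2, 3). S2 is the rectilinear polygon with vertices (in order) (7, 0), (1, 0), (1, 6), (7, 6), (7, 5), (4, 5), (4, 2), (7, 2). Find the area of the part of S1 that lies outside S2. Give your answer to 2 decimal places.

|S1| = 38, |S1∩S2| = 8.
|S1 ∖ S2| = |S1| − |S1∩S2| = 38 − 8 = 30.00.

30.00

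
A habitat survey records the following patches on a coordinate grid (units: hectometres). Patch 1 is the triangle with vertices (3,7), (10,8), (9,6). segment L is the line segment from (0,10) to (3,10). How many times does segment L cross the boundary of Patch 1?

0

The segment lies entirely outside Patch 1 and never meets its boundary.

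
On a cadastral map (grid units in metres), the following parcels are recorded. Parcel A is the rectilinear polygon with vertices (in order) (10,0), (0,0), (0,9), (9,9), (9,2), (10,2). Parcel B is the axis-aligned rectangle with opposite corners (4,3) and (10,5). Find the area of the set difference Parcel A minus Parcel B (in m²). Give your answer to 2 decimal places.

|Parcel A| = 83, |Parcel A∩Parcel B| = 10.
|Parcel A ∖ Parcel B| = |Parcel A| − |Parcel A∩Parcel B| = 83 − 10 = 73.00.

73.00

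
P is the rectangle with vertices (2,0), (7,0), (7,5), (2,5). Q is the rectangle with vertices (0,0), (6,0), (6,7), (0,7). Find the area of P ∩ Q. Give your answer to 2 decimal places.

|P∩Q|: x∈[2,6], y∈[0,5] → 4·5 = 20.

20.00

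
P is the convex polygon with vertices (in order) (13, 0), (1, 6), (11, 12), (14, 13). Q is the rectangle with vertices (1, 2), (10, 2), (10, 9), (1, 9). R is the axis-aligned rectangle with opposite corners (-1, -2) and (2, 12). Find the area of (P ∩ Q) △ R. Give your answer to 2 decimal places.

|P ∩ Q| = 39.5.
|(P ∩ Q) ∩ R| = 0.55.
|(P ∩ Q) △ R| = 39.5 + 42 − 1.1 = 80.40.

80.40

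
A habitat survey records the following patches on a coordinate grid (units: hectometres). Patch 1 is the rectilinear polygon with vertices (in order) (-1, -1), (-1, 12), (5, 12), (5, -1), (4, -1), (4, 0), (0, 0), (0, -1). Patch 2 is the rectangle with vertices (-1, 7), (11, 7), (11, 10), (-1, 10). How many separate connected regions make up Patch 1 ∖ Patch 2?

2

Patch 1 ∖ Patch 2 splits into 2 disjoint pieces (area 44, area 12).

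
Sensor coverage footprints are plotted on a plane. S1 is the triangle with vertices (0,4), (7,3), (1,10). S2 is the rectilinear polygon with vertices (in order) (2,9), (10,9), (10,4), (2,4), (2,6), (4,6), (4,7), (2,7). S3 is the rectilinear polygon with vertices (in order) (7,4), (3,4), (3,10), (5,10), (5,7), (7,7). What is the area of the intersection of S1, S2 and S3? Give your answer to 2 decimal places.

4.87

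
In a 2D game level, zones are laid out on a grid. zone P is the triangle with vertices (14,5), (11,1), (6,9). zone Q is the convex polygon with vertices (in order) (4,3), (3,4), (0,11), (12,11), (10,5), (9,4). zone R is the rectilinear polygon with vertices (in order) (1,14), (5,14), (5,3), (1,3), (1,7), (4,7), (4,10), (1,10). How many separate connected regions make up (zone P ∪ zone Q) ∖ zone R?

(zone P ∪ zone Q) ∖ zone R splits into 2 disjoint pieces (area 55.8363, area 9.5714).

2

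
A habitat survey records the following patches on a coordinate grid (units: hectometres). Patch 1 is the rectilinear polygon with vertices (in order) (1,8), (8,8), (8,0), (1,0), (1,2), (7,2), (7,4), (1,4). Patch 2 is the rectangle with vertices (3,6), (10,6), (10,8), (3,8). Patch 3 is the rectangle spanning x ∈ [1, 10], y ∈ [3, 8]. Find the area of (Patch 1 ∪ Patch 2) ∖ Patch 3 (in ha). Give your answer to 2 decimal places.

15.00

|Patch 1 ∪ Patch 2| = 48.
|(Patch 1 ∪ Patch 2) ∩ Patch 3| = 33.
|(Patch 1 ∪ Patch 2) ∖ Patch 3| = 48 − 33 = 15.00.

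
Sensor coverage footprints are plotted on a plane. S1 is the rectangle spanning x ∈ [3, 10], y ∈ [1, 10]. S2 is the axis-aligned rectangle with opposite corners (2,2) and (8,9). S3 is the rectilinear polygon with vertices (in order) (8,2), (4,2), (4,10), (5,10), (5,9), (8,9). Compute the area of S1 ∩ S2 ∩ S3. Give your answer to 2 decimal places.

The intersection is the polygon with vertices (5,9), (8,9), (8,2), (4,2), (4,9).
By the shoelace formula its area is 28.00.

28.00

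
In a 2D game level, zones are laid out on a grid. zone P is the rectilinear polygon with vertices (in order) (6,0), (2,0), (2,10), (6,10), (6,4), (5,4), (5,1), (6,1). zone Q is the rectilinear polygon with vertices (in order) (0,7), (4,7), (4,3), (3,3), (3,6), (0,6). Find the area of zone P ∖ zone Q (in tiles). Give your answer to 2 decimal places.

32.00

|zone P| = 37, |zone P∩zone Q| = 5.
|zone P ∖ zone Q| = |zone P| − |zone P∩zone Q| = 37 − 5 = 32.00.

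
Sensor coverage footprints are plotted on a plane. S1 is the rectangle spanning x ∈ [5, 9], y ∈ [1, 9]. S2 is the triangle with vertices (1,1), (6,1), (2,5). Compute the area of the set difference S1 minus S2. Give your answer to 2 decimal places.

|S1| = 32, |S1∩S2| = 0.5.
|S1 ∖ S2| = |S1| − |S1∩S2| = 32 − 0.5 = 31.50.

31.50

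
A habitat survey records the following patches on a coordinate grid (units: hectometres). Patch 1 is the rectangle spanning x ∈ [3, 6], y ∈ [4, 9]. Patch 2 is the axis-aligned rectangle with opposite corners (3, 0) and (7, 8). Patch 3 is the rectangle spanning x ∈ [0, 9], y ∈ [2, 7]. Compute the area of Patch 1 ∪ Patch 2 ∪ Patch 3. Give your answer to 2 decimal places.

By inclusion–exclusion:
Individual areas: |Patch 1| = 15, |Patch 2| = 32, |Patch 3| = 45.
|Patch 1∩Patch 2|: x∈[3,6], y∈[4,8] → 3·4 = 12.
|Patch 1∩Patch 3|: x∈[3,6], y∈[4,7] → 3·3 = 9.
|Patch 2∩Patch 3|: x∈[3,7], y∈[2,7] → 4·5 = 20.
|Patch 1∩Patch 2∩Patch 3| = 9.
|Patch 1 ∪ Patch 2 ∪ Patch 3| = 92 − 41 + 9 = 60.00.

60.00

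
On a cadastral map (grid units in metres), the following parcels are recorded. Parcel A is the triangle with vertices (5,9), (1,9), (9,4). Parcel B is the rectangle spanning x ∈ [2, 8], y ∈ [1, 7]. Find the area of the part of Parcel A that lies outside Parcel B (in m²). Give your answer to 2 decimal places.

|Parcel A| = 10, |Parcel A∩Parcel B| = 3.2875.
|Parcel A ∖ Parcel B| = |Parcel A| − |Parcel A∩Parcel B| = 10 − 3.2875 = 6.71.

6.71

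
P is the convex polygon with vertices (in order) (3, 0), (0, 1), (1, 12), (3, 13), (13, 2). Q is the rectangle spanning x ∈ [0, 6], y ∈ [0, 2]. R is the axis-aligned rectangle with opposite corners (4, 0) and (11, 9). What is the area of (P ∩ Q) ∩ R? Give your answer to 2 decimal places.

The region (P ∩ Q) ∩ R is the polygon with vertices (6,2), (6,0.6), (4,0.2), (4,2).
By the shoelace formula its area is 3.20.

3.20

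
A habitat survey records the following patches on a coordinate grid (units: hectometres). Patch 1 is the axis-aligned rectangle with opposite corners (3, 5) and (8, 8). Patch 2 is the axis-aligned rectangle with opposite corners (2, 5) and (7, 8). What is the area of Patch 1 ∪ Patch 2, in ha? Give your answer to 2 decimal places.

18.00

By inclusion–exclusion:
Individual areas: |Patch 1| = 15, |Patch 2| = 15.
|Patch 1∩Patch 2|: x∈[3,7], y∈[5,8] → 4·3 = 12.
|Patch 1 ∪ Patch 2| = 30 − 12 = 18.00.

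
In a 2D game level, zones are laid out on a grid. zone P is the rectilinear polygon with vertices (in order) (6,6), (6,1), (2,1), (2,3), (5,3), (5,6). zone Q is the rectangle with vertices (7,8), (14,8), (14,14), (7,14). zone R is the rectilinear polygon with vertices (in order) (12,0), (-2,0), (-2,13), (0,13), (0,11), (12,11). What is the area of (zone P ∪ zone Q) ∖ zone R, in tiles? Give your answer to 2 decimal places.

27.00

|zone P ∪ zone Q| = 53.
|(zone P ∪ zone Q) ∩ zone R| = 26.
|(zone P ∪ zone Q) ∖ zone R| = 53 − 26 = 27.00.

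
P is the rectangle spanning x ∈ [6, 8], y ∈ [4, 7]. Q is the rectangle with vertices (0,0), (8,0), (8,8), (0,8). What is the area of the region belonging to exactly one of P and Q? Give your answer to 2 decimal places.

58.00

|P∩Q|: x∈[6,8], y∈[4,7] → 2·3 = 6.
|P △ Q| = |P| + |Q| − 2·|P∩Q| = 6 + 64 − 12 = 58.00.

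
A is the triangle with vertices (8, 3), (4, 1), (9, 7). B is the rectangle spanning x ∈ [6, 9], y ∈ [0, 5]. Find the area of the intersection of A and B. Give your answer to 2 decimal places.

The intersection is the polygon with vertices (6,2), (6,3.4), (7.333,5), (8.5,5), (8,3).
By the shoelace formula its area is 4.43.

4.43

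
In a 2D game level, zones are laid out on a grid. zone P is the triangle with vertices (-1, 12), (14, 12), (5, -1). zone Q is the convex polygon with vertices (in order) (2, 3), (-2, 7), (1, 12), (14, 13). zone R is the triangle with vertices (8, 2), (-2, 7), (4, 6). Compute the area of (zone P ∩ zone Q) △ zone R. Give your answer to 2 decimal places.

|zone P ∩ zone Q| = 55.4243.
|(zone P ∩ zone Q) ∩ zone R| = 3.7501.
|(zone P ∩ zone Q) △ zone R| = 55.4243 + 10 − 7.5003 = 57.92.

57.92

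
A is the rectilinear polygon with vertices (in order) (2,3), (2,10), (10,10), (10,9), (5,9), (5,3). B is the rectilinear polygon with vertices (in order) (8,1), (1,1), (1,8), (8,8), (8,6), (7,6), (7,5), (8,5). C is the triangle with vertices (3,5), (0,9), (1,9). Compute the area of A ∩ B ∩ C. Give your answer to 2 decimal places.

0.33

The intersection is the polygon with vertices (2,7), (3,5), (2,6.333).
By the shoelace formula its area is 0.33.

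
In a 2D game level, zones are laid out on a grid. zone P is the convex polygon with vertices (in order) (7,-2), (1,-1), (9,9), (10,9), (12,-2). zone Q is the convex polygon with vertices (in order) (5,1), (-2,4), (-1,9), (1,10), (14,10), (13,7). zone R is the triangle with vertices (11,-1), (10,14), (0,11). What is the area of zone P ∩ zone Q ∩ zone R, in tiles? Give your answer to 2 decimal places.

The intersection is the polygon with vertices (10,9), (10.526,6.105), (10.587,5.191), (7.469,2.852), (5.66,4.825), (9,9).
By the shoelace formula its area is 16.92.

16.92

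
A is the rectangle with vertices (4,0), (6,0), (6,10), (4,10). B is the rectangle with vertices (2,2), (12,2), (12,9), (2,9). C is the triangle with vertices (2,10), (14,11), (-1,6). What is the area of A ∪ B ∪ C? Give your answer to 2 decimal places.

90.50

By inclusion–exclusion:
Individual areas: |A| = 20, |B| = 70, |C| = 22.5.
|A∩B|: x∈[4,6], y∈[2,9] → 2·7 = 14.
|A∩C| = 4.
|B∩C| = 6.
|A∩B∩C| = 2.
|A ∪ B ∪ C| = 112.5 − 24 + 2 = 90.50.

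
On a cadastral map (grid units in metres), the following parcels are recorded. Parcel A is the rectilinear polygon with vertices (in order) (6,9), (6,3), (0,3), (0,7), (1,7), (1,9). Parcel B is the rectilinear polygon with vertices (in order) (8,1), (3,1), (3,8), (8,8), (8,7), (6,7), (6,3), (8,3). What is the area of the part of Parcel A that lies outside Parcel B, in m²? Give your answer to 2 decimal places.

19.00

|Parcel A| = 34, |Parcel A∩Parcel B| = 15.
|Parcel A ∖ Parcel B| = |Parcel A| − |Parcel A∩Parcel B| = 34 − 15 = 19.00.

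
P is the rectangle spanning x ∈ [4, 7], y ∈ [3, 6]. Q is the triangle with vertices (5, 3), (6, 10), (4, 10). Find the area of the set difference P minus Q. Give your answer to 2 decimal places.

7.71

|P| = 9, |P∩Q| = 1.2857.
|P ∖ Q| = |P| − |P∩Q| = 9 − 1.2857 = 7.71.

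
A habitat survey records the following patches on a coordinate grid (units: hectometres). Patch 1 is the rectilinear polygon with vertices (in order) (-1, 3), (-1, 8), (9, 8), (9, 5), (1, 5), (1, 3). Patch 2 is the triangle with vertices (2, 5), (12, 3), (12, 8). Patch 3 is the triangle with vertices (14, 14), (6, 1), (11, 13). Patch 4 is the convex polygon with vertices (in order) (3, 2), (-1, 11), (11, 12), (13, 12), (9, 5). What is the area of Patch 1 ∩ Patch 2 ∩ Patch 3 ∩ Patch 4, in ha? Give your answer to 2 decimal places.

1.61

The intersection is the polygon with vertices (8.476,6.943), (9,7.1), (9,5.875), (8.461,5), (7.667,5).
By the shoelace formula its area is 1.61.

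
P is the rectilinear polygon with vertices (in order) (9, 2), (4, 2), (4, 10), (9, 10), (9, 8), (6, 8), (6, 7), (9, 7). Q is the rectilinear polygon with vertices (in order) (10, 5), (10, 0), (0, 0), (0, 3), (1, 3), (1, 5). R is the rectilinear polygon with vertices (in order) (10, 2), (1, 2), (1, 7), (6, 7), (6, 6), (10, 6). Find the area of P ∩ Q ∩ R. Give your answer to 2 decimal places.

15.00

The intersection is the polygon with vertices (4,5), (9,5), (9,2), (4,2).
By the shoelace formula its area is 15.00.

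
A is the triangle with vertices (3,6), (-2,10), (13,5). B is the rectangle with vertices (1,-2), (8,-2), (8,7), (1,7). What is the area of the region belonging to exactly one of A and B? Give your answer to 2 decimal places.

67.08

|A| = 17.5, |B| = 63, |A∩B| = 6.7083.
|A △ B| = |A| + |B| − 2·|A∩B| = 17.5 + 63 − 13.4167 = 67.08.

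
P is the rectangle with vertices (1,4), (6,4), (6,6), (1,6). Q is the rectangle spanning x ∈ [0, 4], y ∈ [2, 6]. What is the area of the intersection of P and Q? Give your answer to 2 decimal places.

|P∩Q|: x∈[1,4], y∈[4,6] → 3·2 = 6.

6.00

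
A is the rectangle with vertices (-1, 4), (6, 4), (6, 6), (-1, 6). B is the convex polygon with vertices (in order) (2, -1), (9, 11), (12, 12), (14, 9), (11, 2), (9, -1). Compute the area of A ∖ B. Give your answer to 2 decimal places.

12.99

|A| = 14, |A∩B| = 1.006.
|A ∖ B| = |A| − |A∩B| = 14 − 1.006 = 12.99.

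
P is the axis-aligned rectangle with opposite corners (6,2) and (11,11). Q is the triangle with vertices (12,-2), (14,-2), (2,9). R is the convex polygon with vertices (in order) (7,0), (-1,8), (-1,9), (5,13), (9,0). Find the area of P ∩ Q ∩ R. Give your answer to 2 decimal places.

The intersection is the polygon with vertices (7.893,3.598), (8.385,2), (8.364,2), (6,4.6), (6,5.333).
By the shoelace formula its area is 1.99.

1.99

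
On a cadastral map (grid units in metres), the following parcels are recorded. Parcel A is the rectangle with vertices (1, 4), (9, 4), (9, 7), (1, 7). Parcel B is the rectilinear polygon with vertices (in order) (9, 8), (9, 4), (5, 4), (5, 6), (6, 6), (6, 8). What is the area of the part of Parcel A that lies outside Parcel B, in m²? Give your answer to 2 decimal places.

13.00

|Parcel A| = 24, |Parcel A∩Parcel B| = 11.
|Parcel A ∖ Parcel B| = |Parcel A| − |Parcel A∩Parcel B| = 24 − 11 = 13.00.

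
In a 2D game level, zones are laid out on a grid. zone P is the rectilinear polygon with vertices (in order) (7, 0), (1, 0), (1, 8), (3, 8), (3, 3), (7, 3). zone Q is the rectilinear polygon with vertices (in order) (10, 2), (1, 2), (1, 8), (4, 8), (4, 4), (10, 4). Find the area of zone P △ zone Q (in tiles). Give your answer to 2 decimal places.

|zone P| = 28, |zone Q| = 30, |zone P∩zone Q| = 16.
|zone P △ zone Q| = |zone P| + |zone Q| − 2·|zone P∩zone Q| = 28 + 30 − 32 = 26.00.

26.00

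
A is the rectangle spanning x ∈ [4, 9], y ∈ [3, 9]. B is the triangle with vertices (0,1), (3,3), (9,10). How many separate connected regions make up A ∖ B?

A ∖ B splits into 2 disjoint pieces (area 19.9881, area 8).

2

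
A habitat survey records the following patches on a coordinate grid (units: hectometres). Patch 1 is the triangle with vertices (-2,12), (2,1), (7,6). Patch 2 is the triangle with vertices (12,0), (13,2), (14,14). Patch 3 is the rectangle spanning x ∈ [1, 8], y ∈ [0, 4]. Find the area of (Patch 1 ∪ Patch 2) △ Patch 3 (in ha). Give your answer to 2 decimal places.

|Patch 1 ∪ Patch 2| = 42.5.
|(Patch 1 ∪ Patch 2) ∩ Patch 3| = 6.125.
|(Patch 1 ∪ Patch 2) △ Patch 3| = 42.5 + 28 − 12.25 = 58.25.

58.25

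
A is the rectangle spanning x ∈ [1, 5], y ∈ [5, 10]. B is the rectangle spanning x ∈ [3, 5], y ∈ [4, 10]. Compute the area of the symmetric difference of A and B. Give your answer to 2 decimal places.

|A∩B|: x∈[3,5], y∈[5,10] → 2·5 = 10.
|A △ B| = |A| + |B| − 2·|A∩B| = 20 + 12 − 20 = 12.00.

12.00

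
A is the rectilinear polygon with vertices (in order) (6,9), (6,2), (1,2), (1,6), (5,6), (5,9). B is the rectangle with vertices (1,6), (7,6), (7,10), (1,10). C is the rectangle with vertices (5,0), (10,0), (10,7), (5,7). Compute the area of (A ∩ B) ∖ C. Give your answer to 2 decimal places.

2.00

|A ∩ B| = 3.
|(A ∩ B) ∩ C| = 1.
|(A ∩ B) ∖ C| = 3 − 1 = 2.00.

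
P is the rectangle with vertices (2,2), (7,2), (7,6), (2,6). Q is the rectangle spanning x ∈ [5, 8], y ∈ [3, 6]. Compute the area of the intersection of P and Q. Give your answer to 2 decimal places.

6.00

|P∩Q|: x∈[5,7], y∈[3,6] → 2·3 = 6.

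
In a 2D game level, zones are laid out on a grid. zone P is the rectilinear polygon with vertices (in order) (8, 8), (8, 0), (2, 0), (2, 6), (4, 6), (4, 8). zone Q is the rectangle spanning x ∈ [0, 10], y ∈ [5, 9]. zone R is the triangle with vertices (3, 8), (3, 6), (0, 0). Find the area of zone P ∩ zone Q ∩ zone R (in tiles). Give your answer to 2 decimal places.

The intersection is the polygon with vertices (2,5), (2,5.333), (2.25,6), (3,6), (2.5,5).
By the shoelace formula its area is 0.67.

0.67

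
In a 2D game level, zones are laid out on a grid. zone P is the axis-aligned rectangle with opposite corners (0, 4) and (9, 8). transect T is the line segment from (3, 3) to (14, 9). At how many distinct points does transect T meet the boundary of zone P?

2

The segment meets the boundary at (9,6.273), (4.833,4).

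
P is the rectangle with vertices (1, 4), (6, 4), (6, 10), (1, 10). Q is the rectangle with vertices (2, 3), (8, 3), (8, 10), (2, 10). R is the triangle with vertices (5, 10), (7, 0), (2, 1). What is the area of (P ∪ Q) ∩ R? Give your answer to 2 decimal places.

13.07

The region (P ∪ Q) ∩ R is the polygon with vertices (2.667,3), (5,10), (6.4,3).
By the shoelace formula its area is 13.07.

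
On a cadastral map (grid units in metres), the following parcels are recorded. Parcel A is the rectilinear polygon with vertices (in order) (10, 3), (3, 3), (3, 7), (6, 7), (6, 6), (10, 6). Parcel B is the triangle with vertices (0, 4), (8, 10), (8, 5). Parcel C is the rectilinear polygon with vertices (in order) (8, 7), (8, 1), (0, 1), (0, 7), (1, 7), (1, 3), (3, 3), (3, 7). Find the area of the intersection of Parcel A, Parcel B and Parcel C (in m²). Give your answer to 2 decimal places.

The intersection is the polygon with vertices (4,7), (6,7), (6,6), (8,6), (8,5), (3,4.375), (3,6.25).
By the shoelace formula its area is 9.19.

9.19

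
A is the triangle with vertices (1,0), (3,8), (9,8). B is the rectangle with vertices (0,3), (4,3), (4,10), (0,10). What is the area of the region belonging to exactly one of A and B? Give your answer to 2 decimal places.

|A| = 24, |B| = 28, |A∩B| = 8.125.
|A △ B| = |A| + |B| − 2·|A∩B| = 24 + 28 − 16.25 = 35.75.

35.75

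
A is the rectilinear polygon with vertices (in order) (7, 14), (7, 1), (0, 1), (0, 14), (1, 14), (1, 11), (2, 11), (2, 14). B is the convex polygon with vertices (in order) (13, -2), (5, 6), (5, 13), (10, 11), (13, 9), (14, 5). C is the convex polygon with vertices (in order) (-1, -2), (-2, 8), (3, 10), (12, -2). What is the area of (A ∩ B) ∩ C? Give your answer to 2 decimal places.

2.00

The region (A ∩ B) ∩ C is the polygon with vertices (5,6), (5,7.333), (7,4.667), (7,4).
By the shoelace formula its area is 2.00.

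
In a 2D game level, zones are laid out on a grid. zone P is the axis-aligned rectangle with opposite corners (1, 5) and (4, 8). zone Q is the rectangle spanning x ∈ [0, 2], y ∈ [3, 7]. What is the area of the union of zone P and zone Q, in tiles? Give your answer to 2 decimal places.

15.00

By inclusion–exclusion:
Individual areas: |zone P| = 9, |zone Q| = 8.
|zone P∩zone Q|: x∈[1,2], y∈[5,7] → 1·2 = 2.
|zone P ∪ zone Q| = 17 − 2 = 15.00.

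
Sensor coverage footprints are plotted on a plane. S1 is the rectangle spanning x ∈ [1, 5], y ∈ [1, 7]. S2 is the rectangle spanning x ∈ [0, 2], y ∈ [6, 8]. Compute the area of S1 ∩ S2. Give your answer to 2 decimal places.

|S1∩S2|: x∈[1,2], y∈[6,7] → 1·1 = 1.

1.00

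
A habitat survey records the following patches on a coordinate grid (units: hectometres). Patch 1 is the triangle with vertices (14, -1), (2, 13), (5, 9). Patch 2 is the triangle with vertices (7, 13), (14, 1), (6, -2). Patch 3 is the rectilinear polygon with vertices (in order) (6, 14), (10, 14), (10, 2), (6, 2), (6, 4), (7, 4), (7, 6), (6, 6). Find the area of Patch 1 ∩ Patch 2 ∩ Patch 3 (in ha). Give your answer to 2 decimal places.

1.07

The intersection is the polygon with vertices (6.614,7.207), (6.639,7.588), (10,3.667), (10,3.444).
By the shoelace formula its area is 1.07.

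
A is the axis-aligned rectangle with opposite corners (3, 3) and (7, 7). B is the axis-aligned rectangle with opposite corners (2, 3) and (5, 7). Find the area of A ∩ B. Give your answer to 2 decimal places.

8.00

|A∩B|: x∈[3,5], y∈[3,7] → 2·4 = 8.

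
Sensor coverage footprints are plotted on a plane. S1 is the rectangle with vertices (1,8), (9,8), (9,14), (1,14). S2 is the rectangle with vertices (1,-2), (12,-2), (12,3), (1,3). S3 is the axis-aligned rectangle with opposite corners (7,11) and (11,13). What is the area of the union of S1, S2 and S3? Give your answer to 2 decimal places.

By inclusion–exclusion:
Individual areas: |S1| = 48, |S2| = 55, |S3| = 8.
|S1∩S2| = 0 (no overlap).
|S1∩S3|: x∈[7,9], y∈[11,13] → 2·2 = 4.
|S2∩S3| = 0 (no overlap).
|S1∩S2∩S3| = 0.
|S1 ∪ S2 ∪ S3| = 111 − 4 + 0 = 107.00.

107.00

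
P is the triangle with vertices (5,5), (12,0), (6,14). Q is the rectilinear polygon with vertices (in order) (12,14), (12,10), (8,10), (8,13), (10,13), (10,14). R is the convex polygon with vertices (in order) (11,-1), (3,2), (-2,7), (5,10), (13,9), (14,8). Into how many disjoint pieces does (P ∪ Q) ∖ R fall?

3

(P ∪ Q) ∖ R splits into 3 disjoint pieces (area 4.785, area 0.1635, area 14).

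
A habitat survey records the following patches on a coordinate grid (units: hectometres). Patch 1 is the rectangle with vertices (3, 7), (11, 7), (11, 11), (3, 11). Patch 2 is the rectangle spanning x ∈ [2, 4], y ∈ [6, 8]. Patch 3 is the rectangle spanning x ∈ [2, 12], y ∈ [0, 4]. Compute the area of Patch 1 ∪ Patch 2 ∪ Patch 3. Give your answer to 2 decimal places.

By inclusion–exclusion:
Individual areas: |Patch 1| = 32, |Patch 2| = 4, |Patch 3| = 40.
|Patch 1∩Patch 2|: x∈[3,4], y∈[7,8] → 1·1 = 1.
|Patch 1∩Patch 3| = 0 (no overlap).
|Patch 2∩Patch 3| = 0 (no overlap).
|Patch 1∩Patch 2∩Patch 3| = 0.
|Patch 1 ∪ Patch 2 ∪ Patch 3| = 76 − 1 + 0 = 75.00.

75.00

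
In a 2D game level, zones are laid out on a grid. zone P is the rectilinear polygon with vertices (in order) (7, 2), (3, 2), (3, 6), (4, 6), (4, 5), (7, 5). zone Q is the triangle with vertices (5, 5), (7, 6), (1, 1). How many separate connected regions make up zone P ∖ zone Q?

zone P ∖ zone Q splits into 2 disjoint pieces (area 8.7333, area 3).

2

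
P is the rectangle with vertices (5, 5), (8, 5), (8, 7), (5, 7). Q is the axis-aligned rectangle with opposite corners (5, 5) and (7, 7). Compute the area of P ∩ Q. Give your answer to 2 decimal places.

|P∩Q|: x∈[5,7], y∈[5,7] → 2·2 = 4.

4.00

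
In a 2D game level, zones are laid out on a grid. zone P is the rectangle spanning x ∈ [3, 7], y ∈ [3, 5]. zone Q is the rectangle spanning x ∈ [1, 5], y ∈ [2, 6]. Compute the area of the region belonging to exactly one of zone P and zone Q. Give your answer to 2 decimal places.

16.00

|zone P∩zone Q|: x∈[3,5], y∈[3,5] → 2·2 = 4.
|zone P △ zone Q| = |zone P| + |zone Q| − 2·|zone P∩zone Q| = 8 + 16 − 8 = 16.00.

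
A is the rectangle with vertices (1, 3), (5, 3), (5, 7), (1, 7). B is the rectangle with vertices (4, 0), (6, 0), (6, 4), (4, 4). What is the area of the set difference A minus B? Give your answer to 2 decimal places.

15.00

|A∩B|: x∈[4,5], y∈[3,4] → 1·1 = 1.
|A| = 16.
|A ∖ B| = |A| − |A∩B| = 16 − 1 = 15.00.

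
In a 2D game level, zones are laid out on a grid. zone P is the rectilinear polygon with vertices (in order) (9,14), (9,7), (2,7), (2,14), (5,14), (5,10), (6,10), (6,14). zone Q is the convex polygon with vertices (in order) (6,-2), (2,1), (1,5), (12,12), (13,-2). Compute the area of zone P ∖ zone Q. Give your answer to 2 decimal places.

37.49

|zone P| = 45, |zone P∩zone Q| = 7.5065.
|zone P ∖ zone Q| = |zone P| − |zone P∩zone Q| = 45 − 7.5065 = 37.49.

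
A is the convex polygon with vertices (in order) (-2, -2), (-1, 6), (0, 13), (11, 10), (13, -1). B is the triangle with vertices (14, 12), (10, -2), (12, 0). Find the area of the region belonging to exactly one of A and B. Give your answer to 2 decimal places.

|A| = 169.5, |B| = 10, |A∩B| = 5.6169.
|A △ B| = |A| + |B| − 2·|A∩B| = 169.5 + 10 − 11.2338 = 168.27.

168.27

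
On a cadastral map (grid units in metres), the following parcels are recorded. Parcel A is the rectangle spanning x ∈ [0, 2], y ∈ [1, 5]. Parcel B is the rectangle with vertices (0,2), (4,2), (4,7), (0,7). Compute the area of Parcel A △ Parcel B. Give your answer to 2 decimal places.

|Parcel A∩Parcel B|: x∈[0,2], y∈[2,5] → 2·3 = 6.
|Parcel A △ Parcel B| = |Parcel A| + |Parcel B| − 2·|Parcel A∩Parcel B| = 8 + 20 − 12 = 16.00.

16.00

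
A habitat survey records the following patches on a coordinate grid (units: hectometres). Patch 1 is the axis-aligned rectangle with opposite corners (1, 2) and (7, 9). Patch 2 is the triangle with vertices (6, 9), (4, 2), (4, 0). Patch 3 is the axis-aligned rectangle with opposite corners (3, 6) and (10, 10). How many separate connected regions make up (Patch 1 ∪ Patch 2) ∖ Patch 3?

(Patch 1 ∪ Patch 2) ∖ Patch 3 is a single connected region.

1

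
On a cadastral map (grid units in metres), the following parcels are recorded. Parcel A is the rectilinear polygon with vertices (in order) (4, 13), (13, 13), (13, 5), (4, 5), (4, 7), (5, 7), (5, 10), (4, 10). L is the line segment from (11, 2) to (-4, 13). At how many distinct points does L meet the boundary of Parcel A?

The segment meets the boundary at (4.182,7), (6.909,5).

2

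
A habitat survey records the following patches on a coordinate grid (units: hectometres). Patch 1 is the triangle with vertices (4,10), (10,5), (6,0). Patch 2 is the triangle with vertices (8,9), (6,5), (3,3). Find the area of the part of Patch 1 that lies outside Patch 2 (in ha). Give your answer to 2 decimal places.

22.47

|Patch 1| = 25, |Patch 1∩Patch 2| = 2.529.
|Patch 1 ∖ Patch 2| = |Patch 1| − |Patch 1∩Patch 2| = 25 − 2.529 = 22.47.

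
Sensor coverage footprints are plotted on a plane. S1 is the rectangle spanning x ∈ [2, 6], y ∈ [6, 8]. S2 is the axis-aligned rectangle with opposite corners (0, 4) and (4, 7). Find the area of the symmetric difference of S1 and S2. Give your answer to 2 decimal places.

16.00

|S1∩S2|: x∈[2,4], y∈[6,7] → 2·1 = 2.
|S1 △ S2| = |S1| + |S2| − 2·|S1∩S2| = 8 + 12 − 4 = 16.00.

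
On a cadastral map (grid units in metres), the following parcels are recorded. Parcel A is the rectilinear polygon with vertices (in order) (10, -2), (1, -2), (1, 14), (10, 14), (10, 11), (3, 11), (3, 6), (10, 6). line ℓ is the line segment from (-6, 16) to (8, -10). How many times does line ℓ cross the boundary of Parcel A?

The segment meets the boundary at (3.692,-2), (1,3).

2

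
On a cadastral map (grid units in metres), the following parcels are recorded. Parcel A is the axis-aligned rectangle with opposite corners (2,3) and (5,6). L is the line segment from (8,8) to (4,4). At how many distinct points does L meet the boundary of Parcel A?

The segment meets the boundary at (5,5).

1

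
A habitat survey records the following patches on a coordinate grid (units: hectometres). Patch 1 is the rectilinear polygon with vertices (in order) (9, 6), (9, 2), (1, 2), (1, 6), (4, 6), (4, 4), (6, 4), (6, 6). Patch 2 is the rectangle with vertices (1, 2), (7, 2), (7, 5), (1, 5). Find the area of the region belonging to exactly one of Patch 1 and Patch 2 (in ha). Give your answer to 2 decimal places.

14.00

|Patch 1| = 28, |Patch 2| = 18, |Patch 1∩Patch 2| = 16.
|Patch 1 △ Patch 2| = |Patch 1| + |Patch 2| − 2·|Patch 1∩Patch 2| = 28 + 18 − 32 = 14.00.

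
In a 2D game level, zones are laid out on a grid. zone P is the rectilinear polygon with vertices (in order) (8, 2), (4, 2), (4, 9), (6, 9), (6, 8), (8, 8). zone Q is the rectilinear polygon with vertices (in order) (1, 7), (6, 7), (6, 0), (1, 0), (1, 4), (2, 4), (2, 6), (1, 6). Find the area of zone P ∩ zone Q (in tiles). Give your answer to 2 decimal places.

The intersection is the polygon with vertices (4,2), (4,7), (6,7), (6,2).
By the shoelace formula its area is 10.00.

10.00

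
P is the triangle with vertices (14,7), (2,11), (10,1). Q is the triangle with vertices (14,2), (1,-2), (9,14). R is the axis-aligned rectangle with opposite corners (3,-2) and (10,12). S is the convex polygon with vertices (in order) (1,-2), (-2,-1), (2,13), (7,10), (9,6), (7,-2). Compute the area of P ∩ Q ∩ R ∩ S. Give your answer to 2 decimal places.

The intersection is the polygon with vertices (6.714,9.429), (7.4,9.2), (9,6), (8.286,3.143), (5.385,6.769).
By the shoelace formula its area is 11.67.

11.67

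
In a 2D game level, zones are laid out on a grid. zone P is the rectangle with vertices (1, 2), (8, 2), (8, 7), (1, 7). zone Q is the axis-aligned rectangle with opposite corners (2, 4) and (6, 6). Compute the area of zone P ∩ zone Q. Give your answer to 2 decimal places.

|zone P∩zone Q|: x∈[2,6], y∈[4,6] → 4·2 = 8.

8.00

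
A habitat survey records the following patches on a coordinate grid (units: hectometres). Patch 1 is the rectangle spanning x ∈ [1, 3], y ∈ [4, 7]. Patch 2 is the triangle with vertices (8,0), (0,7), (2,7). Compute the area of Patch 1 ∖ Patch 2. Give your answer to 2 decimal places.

|Patch 1| = 6, |Patch 1∩Patch 2| = 2.9167.
|Patch 1 ∖ Patch 2| = |Patch 1| − |Patch 1∩Patch 2| = 6 − 2.9167 = 3.08.

3.08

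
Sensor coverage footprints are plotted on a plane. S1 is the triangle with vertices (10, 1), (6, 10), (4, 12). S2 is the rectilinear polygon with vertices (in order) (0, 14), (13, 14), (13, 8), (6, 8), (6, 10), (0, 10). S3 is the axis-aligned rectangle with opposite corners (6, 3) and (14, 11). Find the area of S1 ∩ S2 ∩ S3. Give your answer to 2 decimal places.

The intersection is the polygon with vertices (6.182,8), (6,8.333), (6,10), (6.889,8).
By the shoelace formula its area is 0.86.

0.86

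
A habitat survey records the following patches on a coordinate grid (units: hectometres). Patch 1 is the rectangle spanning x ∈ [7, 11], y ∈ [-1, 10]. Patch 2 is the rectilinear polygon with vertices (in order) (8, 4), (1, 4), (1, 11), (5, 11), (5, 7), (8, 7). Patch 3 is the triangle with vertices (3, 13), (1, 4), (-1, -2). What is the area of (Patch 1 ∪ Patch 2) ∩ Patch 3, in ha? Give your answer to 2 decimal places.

The region (Patch 1 ∪ Patch 2) ∩ Patch 3 is the polygon with vertices (1,5.5), (2.467,11), (2.556,11), (1,4).
By the shoelace formula its area is 1.41.

1.41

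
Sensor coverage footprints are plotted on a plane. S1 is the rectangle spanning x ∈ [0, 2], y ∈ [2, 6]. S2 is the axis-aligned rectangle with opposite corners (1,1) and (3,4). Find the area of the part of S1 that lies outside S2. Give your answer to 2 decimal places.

6.00

|S1∩S2|: x∈[1,2], y∈[2,4] → 1·2 = 2.
|S1| = 8.
|S1 ∖ S2| = |S1| − |S1∩S2| = 8 − 2 = 6.00.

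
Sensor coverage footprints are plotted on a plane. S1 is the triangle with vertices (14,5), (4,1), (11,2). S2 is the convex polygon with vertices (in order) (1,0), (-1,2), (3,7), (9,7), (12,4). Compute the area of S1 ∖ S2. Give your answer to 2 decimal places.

8.46

|S1| = 9, |S1∩S2| = 0.5357.
|S1 ∖ S2| = |S1| − |S1∩S2| = 9 − 0.5357 = 8.46.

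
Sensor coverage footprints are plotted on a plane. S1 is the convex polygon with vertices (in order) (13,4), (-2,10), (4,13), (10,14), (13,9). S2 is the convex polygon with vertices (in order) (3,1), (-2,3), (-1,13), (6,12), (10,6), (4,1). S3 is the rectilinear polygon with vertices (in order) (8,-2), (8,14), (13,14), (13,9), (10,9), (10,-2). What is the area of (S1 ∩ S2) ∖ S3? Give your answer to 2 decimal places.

|S1 ∩ S2| = 37.2063.
|(S1 ∩ S2) ∩ S3| = 3.5405.
|(S1 ∩ S2) ∖ S3| = 37.2063 − 3.5405 = 33.67.

33.67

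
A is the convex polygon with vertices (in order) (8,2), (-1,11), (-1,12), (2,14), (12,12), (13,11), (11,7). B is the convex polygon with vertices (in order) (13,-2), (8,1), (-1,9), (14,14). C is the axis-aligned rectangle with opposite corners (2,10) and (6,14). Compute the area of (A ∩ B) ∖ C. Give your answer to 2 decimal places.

63.83

|A ∩ B| = 66.5.
|(A ∩ B) ∩ C| = 2.6667.
|(A ∩ B) ∖ C| = 66.5 − 2.6667 = 63.83.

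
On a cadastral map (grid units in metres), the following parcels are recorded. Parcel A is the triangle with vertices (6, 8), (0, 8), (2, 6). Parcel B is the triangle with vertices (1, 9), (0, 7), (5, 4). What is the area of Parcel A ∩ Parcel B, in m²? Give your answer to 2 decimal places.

2.77

The intersection is the polygon with vertices (1.8,8), (3,6.5), (2,6), (0.333,7.667), (0.5,8).
By the shoelace formula its area is 2.77.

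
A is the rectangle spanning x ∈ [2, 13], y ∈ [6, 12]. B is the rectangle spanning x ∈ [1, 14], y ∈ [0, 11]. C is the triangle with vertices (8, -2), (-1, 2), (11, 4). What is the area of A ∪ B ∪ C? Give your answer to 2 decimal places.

By inclusion–exclusion:
Individual areas: |A| = 66, |B| = 143, |C| = 33.
|A∩B|: x∈[2,13], y∈[6,11] → 11·5 = 55.
|A∩C| = 0.
|B∩C| = 26.2778.
|A∩B∩C| = 0.
|A ∪ B ∪ C| = 242 − 81.2778 + 0 = 160.72.

160.72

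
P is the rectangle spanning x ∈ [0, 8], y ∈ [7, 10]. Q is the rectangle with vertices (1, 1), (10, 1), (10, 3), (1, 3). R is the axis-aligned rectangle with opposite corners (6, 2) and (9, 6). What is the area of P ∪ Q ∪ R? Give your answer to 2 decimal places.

51.00

By inclusion–exclusion:
Individual areas: |P| = 24, |Q| = 18, |R| = 12.
|P∩Q| = 0 (no overlap).
|P∩R| = 0 (no overlap).
|Q∩R|: x∈[6,9], y∈[2,3] → 3·1 = 3.
|P∩Q∩R| = 0.
|P ∪ Q ∪ R| = 54 − 3 + 0 = 51.00.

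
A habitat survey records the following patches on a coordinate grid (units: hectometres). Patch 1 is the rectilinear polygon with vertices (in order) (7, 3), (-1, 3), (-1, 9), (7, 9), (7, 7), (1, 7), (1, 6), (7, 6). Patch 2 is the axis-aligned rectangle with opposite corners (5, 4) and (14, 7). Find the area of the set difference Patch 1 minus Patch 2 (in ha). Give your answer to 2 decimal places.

|Patch 1| = 42, |Patch 1∩Patch 2| = 4.
|Patch 1 ∖ Patch 2| = |Patch 1| − |Patch 1∩Patch 2| = 42 − 4 = 38.00.

38.00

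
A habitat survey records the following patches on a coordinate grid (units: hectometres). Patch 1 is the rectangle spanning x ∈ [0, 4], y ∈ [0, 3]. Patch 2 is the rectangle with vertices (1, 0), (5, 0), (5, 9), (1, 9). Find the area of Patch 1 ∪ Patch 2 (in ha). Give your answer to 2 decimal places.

39.00

By inclusion–exclusion:
Individual areas: |Patch 1| = 12, |Patch 2| = 36.
|Patch 1∩Patch 2|: x∈[1,4], y∈[0,3] → 3·3 = 9.
|Patch 1 ∪ Patch 2| = 48 − 9 = 39.00.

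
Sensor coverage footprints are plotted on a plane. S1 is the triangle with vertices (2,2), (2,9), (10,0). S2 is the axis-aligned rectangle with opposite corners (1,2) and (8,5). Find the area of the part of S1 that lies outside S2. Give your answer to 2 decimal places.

13.36

|S1| = 28, |S1∩S2| = 14.6389.
|S1 ∖ S2| = |S1| − |S1∩S2| = 28 − 14.6389 = 13.36.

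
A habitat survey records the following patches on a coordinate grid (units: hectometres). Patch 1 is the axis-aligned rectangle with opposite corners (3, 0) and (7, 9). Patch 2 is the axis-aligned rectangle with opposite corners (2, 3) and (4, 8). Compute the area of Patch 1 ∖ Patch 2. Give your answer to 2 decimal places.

31.00

|Patch 1∩Patch 2|: x∈[3,4], y∈[3,8] → 1·5 = 5.
|Patch 1| = 36.
|Patch 1 ∖ Patch 2| = |Patch 1| − |Patch 1∩Patch 2| = 36 − 5 = 31.00.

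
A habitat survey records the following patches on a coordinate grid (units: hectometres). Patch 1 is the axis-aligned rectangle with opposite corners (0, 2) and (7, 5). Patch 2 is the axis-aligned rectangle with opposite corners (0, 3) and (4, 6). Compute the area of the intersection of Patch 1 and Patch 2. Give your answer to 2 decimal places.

8.00

|Patch 1∩Patch 2|: x∈[0,4], y∈[3,5] → 4·2 = 8.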